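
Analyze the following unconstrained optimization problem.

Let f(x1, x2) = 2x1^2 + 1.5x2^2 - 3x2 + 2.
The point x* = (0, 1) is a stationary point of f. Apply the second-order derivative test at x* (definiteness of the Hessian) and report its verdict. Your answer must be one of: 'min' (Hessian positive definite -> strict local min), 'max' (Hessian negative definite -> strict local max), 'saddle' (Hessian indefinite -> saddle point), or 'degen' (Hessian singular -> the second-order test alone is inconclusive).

Compute the Hessian H = grad^2 f:
  H = [[4, 0], [0, 3]]
Verify stationarity: grad f(x*) = H x* + g = (0, 0).
Eigenvalues of H: 3, 4.
Both eigenvalues > 0, so H is positive definite -> x* is a strict local min.

min


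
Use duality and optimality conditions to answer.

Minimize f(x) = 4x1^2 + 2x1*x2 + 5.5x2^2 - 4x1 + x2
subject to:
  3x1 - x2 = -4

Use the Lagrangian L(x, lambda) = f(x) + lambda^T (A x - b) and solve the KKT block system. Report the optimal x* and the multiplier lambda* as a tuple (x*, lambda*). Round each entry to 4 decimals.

Form the Lagrangian:
  L(x, lambda) = (1/2) x^T Q x + c^T x + lambda^T (A x - b)
Stationarity (grad_x L = 0): Q x + c + A^T lambda = 0.
Primal feasibility: A x = b.

This gives the KKT block system:
  [ Q   A^T ] [ x     ]   [-c ]
  [ A    0  ] [ lambda ] = [ b ]

Solving the linear system:
  x*      = (-1.1681, 0.4958)
  lambda* = (4.1176)
  f(x*)   = 10.8193

x* = (-1.1681, 0.4958), lambda* = (4.1176)


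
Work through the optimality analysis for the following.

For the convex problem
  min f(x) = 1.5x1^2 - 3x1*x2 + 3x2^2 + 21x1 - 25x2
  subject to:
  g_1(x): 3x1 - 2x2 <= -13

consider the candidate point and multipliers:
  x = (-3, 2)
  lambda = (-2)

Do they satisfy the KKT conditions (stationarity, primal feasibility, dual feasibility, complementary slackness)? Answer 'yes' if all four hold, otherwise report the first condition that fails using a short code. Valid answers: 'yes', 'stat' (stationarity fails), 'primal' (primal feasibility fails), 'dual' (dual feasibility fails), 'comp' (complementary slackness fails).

Gradient of f: grad f(x) = Q x + c = (6, -4)
Constraint values g_i(x) = a_i^T x - b_i:
  g_1((-3, 2)) = 0
Stationarity residual: grad f(x) + sum_i lambda_i a_i = (0, 0)
  -> stationarity OK
Primal feasibility (all g_i <= 0): OK
Dual feasibility (all lambda_i >= 0): FAILS
Complementary slackness (lambda_i * g_i(x) = 0 for all i): OK

Verdict: the first failing condition is dual_feasibility -> dual.

dual


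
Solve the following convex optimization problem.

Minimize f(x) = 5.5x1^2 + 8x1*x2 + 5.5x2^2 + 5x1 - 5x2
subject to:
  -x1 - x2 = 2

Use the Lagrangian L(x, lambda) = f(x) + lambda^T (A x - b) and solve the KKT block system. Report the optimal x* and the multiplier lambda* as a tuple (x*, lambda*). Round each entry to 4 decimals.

Form the Lagrangian:
  L(x, lambda) = (1/2) x^T Q x + c^T x + lambda^T (A x - b)
Stationarity (grad_x L = 0): Q x + c + A^T lambda = 0.
Primal feasibility: A x = b.

This gives the KKT block system:
  [ Q   A^T ] [ x     ]   [-c ]
  [ A    0  ] [ lambda ] = [ b ]

Solving the linear system:
  x*      = (-2.6667, 0.6667)
  lambda* = (-19)
  f(x*)   = 10.6667

x* = (-2.6667, 0.6667), lambda* = (-19)


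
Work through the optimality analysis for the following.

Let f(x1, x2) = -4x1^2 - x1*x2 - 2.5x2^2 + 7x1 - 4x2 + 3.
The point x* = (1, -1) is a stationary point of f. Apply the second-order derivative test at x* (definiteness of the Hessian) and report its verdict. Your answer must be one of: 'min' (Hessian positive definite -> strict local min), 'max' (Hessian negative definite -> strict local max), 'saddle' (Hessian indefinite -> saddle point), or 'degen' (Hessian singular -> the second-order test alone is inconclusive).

Compute the Hessian H = grad^2 f:
  H = [[-8, -1], [-1, -5]]
Verify stationarity: grad f(x*) = H x* + g = (0, 0).
Eigenvalues of H: -8.3028, -4.6972.
Both eigenvalues < 0, so H is negative definite -> x* is a strict local max.

max


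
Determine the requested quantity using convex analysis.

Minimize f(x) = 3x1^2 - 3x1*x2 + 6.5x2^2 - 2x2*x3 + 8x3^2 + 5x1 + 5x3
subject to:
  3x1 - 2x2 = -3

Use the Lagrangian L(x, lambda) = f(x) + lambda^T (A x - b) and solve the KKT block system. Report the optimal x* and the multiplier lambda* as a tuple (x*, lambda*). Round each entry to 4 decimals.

Form the Lagrangian:
  L(x, lambda) = (1/2) x^T Q x + c^T x + lambda^T (A x - b)
Stationarity (grad_x L = 0): Q x + c + A^T lambda = 0.
Primal feasibility: A x = b.

This gives the KKT block system:
  [ Q   A^T ] [ x     ]   [-c ]
  [ A    0  ] [ lambda ] = [ b ]

Solving the linear system:
  x*      = (-1.1727, -0.2591, -0.3449)
  lambda* = (0.4197)
  f(x*)   = -3.1645

x* = (-1.1727, -0.2591, -0.3449), lambda* = (0.4197)


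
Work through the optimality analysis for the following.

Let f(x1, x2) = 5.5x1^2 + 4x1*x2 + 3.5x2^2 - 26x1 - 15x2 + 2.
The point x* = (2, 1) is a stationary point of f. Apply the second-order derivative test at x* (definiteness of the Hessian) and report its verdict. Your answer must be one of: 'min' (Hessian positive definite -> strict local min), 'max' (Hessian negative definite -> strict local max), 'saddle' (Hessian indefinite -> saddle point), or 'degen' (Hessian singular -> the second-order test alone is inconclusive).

Compute the Hessian H = grad^2 f:
  H = [[11, 4], [4, 7]]
Verify stationarity: grad f(x*) = H x* + g = (0, 0).
Eigenvalues of H: 4.5279, 13.4721.
Both eigenvalues > 0, so H is positive definite -> x* is a strict local min.

min


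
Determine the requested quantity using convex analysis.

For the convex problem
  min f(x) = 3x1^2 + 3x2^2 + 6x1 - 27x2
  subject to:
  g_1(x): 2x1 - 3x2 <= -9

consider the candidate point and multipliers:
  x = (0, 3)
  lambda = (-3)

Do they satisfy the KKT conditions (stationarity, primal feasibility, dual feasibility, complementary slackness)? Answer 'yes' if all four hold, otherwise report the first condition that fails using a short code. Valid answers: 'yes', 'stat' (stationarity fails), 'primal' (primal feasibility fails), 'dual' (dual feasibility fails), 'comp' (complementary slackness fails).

Gradient of f: grad f(x) = Q x + c = (6, -9)
Constraint values g_i(x) = a_i^T x - b_i:
  g_1((0, 3)) = 0
Stationarity residual: grad f(x) + sum_i lambda_i a_i = (0, 0)
  -> stationarity OK
Primal feasibility (all g_i <= 0): OK
Dual feasibility (all lambda_i >= 0): FAILS
Complementary slackness (lambda_i * g_i(x) = 0 for all i): OK

Verdict: the first failing condition is dual_feasibility -> dual.

dual


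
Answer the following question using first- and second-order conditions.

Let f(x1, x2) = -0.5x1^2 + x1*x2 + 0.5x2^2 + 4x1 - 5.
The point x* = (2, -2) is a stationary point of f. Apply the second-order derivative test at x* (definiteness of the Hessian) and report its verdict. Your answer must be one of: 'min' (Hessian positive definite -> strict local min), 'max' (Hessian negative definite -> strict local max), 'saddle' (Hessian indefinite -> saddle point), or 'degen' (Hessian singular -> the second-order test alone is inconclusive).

Compute the Hessian H = grad^2 f:
  H = [[-1, 1], [1, 1]]
Verify stationarity: grad f(x*) = H x* + g = (0, 0).
Eigenvalues of H: -1.4142, 1.4142.
Eigenvalues have mixed signs, so H is indefinite -> x* is a saddle point.

saddle


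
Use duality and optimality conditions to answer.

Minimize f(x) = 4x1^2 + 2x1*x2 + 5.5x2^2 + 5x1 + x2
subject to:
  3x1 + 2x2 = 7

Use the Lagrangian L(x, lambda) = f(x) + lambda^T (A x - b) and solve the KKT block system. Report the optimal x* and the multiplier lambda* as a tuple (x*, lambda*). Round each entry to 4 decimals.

Form the Lagrangian:
  L(x, lambda) = (1/2) x^T Q x + c^T x + lambda^T (A x - b)
Stationarity (grad_x L = 0): Q x + c + A^T lambda = 0.
Primal feasibility: A x = b.

This gives the KKT block system:
  [ Q   A^T ] [ x     ]   [-c ]
  [ A    0  ] [ lambda ] = [ b ]

Solving the linear system:
  x*      = (1.7664, 0.8505)
  lambda* = (-6.9439)
  f(x*)   = 29.1449

x* = (1.7664, 0.8505), lambda* = (-6.9439)


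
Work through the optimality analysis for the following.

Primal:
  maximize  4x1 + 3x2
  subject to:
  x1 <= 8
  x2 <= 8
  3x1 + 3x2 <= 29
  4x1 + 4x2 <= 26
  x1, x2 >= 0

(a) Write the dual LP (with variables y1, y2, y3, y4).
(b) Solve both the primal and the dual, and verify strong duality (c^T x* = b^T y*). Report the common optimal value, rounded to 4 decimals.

The standard primal-dual pair for 'max c^T x s.t. A x <= b, x >= 0' is:
  Dual:  min b^T y  s.t.  A^T y >= c,  y >= 0.

So the dual LP is:
  minimize  8y1 + 8y2 + 29y3 + 26y4
  subject to:
    y1 + 3y3 + 4y4 >= 4
    y2 + 3y3 + 4y4 >= 3
    y1, y2, y3, y4 >= 0

Solving the primal: x* = (6.5, 0).
  primal value c^T x* = 26.
Solving the dual: y* = (0, 0, 0, 1).
  dual value b^T y* = 26.
Strong duality: c^T x* = b^T y*. Confirmed.

26


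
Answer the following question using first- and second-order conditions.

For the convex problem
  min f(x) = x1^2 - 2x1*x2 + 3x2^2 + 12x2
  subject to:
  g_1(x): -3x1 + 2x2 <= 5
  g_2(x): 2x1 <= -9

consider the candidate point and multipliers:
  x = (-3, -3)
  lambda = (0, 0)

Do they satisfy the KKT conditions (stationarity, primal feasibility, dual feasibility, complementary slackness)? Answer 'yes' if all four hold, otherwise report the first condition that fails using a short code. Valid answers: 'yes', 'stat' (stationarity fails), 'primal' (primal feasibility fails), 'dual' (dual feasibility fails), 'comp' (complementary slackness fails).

Gradient of f: grad f(x) = Q x + c = (0, 0)
Constraint values g_i(x) = a_i^T x - b_i:
  g_1((-3, -3)) = -2
  g_2((-3, -3)) = 3
Stationarity residual: grad f(x) + sum_i lambda_i a_i = (0, 0)
  -> stationarity OK
Primal feasibility (all g_i <= 0): FAILS
Dual feasibility (all lambda_i >= 0): OK
Complementary slackness (lambda_i * g_i(x) = 0 for all i): OK

Verdict: the first failing condition is primal_feasibility -> primal.

primal


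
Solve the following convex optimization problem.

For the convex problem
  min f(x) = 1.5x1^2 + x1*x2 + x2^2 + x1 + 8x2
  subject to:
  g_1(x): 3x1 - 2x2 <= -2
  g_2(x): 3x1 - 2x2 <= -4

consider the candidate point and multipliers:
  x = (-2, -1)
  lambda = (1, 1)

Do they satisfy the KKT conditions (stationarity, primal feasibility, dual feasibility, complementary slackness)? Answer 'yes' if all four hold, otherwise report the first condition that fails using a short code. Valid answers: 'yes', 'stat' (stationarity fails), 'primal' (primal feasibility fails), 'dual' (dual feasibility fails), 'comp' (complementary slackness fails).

Gradient of f: grad f(x) = Q x + c = (-6, 4)
Constraint values g_i(x) = a_i^T x - b_i:
  g_1((-2, -1)) = -2
  g_2((-2, -1)) = 0
Stationarity residual: grad f(x) + sum_i lambda_i a_i = (0, 0)
  -> stationarity OK
Primal feasibility (all g_i <= 0): OK
Dual feasibility (all lambda_i >= 0): OK
Complementary slackness (lambda_i * g_i(x) = 0 for all i): FAILS

Verdict: the first failing condition is complementary_slackness -> comp.

comp


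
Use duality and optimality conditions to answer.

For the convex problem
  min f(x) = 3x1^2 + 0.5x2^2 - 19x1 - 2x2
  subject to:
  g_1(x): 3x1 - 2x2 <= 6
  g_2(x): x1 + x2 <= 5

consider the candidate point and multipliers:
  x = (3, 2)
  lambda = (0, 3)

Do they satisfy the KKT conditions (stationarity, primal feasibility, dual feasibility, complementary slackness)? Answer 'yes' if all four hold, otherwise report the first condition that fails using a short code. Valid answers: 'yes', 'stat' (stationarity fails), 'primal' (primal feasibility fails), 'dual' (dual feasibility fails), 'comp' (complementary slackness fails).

Gradient of f: grad f(x) = Q x + c = (-1, 0)
Constraint values g_i(x) = a_i^T x - b_i:
  g_1((3, 2)) = -1
  g_2((3, 2)) = 0
Stationarity residual: grad f(x) + sum_i lambda_i a_i = (2, 3)
  -> stationarity FAILS
Primal feasibility (all g_i <= 0): OK
Dual feasibility (all lambda_i >= 0): OK
Complementary slackness (lambda_i * g_i(x) = 0 for all i): OK

Verdict: the first failing condition is stationarity -> stat.

stat


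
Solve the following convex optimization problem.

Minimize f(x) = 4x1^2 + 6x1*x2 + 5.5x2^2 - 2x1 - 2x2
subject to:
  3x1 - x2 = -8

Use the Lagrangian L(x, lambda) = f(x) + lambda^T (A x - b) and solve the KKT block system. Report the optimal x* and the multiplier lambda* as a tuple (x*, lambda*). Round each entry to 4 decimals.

Form the Lagrangian:
  L(x, lambda) = (1/2) x^T Q x + c^T x + lambda^T (A x - b)
Stationarity (grad_x L = 0): Q x + c + A^T lambda = 0.
Primal feasibility: A x = b.

This gives the KKT block system:
  [ Q   A^T ] [ x     ]   [-c ]
  [ A    0  ] [ lambda ] = [ b ]

Solving the linear system:
  x*      = (-2.1259, 1.6224)
  lambda* = (3.0909)
  f(x*)   = 12.8671

x* = (-2.1259, 1.6224), lambda* = (3.0909)


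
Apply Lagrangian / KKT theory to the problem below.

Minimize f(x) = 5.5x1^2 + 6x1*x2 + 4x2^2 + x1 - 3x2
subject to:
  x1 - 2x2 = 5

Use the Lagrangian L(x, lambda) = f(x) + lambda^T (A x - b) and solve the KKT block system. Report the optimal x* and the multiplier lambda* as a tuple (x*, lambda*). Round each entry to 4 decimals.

Form the Lagrangian:
  L(x, lambda) = (1/2) x^T Q x + c^T x + lambda^T (A x - b)
Stationarity (grad_x L = 0): Q x + c + A^T lambda = 0.
Primal feasibility: A x = b.

This gives the KKT block system:
  [ Q   A^T ] [ x     ]   [-c ]
  [ A    0  ] [ lambda ] = [ b ]

Solving the linear system:
  x*      = (1.3421, -1.8289)
  lambda* = (-4.7895)
  f(x*)   = 15.3882

x* = (1.3421, -1.8289), lambda* = (-4.7895)


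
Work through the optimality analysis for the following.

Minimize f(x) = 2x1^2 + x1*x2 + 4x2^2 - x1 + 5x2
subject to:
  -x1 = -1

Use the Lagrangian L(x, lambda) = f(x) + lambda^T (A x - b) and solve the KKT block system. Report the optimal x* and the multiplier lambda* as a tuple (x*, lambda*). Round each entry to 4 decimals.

Form the Lagrangian:
  L(x, lambda) = (1/2) x^T Q x + c^T x + lambda^T (A x - b)
Stationarity (grad_x L = 0): Q x + c + A^T lambda = 0.
Primal feasibility: A x = b.

This gives the KKT block system:
  [ Q   A^T ] [ x     ]   [-c ]
  [ A    0  ] [ lambda ] = [ b ]

Solving the linear system:
  x*      = (1, -0.75)
  lambda* = (2.25)
  f(x*)   = -1.25

x* = (1, -0.75), lambda* = (2.25)


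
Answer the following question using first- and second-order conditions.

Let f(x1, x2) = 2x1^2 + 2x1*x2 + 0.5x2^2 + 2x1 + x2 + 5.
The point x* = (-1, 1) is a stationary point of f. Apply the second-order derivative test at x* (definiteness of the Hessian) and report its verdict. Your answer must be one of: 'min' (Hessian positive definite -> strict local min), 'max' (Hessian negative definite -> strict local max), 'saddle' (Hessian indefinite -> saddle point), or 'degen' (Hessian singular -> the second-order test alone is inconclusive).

Compute the Hessian H = grad^2 f:
  H = [[4, 2], [2, 1]]
Verify stationarity: grad f(x*) = H x* + g = (0, 0).
Eigenvalues of H: 0, 5.
H has a zero eigenvalue (singular; positive semidefinite but not definite), so H is neither positive definite, negative definite, nor indefinite. The second-order test alone is inconclusive -> degen.
(Indeed, f is constant along the null direction of H through x*, so x* is not a strict local extremum.)

degen


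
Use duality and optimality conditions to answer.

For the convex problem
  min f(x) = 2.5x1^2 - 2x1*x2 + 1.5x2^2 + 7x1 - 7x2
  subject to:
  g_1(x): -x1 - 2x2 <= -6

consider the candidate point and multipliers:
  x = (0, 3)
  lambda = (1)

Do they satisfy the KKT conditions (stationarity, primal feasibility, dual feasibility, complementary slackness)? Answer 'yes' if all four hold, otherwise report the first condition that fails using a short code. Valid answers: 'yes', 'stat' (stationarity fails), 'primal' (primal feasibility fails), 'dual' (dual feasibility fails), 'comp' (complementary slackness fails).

Gradient of f: grad f(x) = Q x + c = (1, 2)
Constraint values g_i(x) = a_i^T x - b_i:
  g_1((0, 3)) = 0
Stationarity residual: grad f(x) + sum_i lambda_i a_i = (0, 0)
  -> stationarity OK
Primal feasibility (all g_i <= 0): OK
Dual feasibility (all lambda_i >= 0): OK
Complementary slackness (lambda_i * g_i(x) = 0 for all i): OK

Verdict: yes, KKT holds.

yes


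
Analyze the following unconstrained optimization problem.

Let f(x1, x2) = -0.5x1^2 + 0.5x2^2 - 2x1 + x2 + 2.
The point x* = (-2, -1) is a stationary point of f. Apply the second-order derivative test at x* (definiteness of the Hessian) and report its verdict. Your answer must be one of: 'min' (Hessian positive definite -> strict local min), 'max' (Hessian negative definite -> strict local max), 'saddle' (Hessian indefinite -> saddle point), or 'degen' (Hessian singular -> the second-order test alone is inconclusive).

Compute the Hessian H = grad^2 f:
  H = [[-1, 0], [0, 1]]
Verify stationarity: grad f(x*) = H x* + g = (0, 0).
Eigenvalues of H: -1, 1.
Eigenvalues have mixed signs, so H is indefinite -> x* is a saddle point.

saddle


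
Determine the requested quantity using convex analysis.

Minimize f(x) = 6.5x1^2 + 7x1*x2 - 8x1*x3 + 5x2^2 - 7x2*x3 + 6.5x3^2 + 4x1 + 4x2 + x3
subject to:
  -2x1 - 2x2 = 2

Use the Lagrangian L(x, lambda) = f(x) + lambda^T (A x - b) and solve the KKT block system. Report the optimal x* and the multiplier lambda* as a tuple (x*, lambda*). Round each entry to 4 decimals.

Form the Lagrangian:
  L(x, lambda) = (1/2) x^T Q x + c^T x + lambda^T (A x - b)
Stationarity (grad_x L = 0): Q x + c + A^T lambda = 0.
Primal feasibility: A x = b.

This gives the KKT block system:
  [ Q   A^T ] [ x     ]   [-c ]
  [ A    0  ] [ lambda ] = [ b ]

Solving the linear system:
  x*      = (-0.4052, -0.5948, -0.6466)
  lambda* = (-0.1293)
  f(x*)   = -2.194

x* = (-0.4052, -0.5948, -0.6466), lambda* = (-0.1293)


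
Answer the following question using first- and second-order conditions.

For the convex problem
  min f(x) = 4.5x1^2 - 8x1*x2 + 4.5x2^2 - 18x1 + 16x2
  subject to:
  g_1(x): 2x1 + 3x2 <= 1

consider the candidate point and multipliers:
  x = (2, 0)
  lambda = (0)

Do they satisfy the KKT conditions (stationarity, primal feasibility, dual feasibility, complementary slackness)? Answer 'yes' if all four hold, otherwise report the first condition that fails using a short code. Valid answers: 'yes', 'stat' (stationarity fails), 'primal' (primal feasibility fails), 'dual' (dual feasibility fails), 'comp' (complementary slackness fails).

Gradient of f: grad f(x) = Q x + c = (0, 0)
Constraint values g_i(x) = a_i^T x - b_i:
  g_1((2, 0)) = 3
Stationarity residual: grad f(x) + sum_i lambda_i a_i = (0, 0)
  -> stationarity OK
Primal feasibility (all g_i <= 0): FAILS
Dual feasibility (all lambda_i >= 0): OK
Complementary slackness (lambda_i * g_i(x) = 0 for all i): OK

Verdict: the first failing condition is primal_feasibility -> primal.

primal


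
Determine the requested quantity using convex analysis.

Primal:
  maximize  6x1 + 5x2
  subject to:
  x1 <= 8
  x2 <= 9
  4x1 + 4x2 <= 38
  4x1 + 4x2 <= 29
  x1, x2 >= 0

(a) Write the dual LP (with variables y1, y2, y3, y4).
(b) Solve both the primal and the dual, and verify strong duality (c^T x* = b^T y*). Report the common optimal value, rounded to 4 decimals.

The standard primal-dual pair for 'max c^T x s.t. A x <= b, x >= 0' is:
  Dual:  min b^T y  s.t.  A^T y >= c,  y >= 0.

So the dual LP is:
  minimize  8y1 + 9y2 + 38y3 + 29y4
  subject to:
    y1 + 4y3 + 4y4 >= 6
    y2 + 4y3 + 4y4 >= 5
    y1, y2, y3, y4 >= 0

Solving the primal: x* = (7.25, 0).
  primal value c^T x* = 43.5.
Solving the dual: y* = (0, 0, 0, 1.5).
  dual value b^T y* = 43.5.
Strong duality: c^T x* = b^T y*. Confirmed.

43.5


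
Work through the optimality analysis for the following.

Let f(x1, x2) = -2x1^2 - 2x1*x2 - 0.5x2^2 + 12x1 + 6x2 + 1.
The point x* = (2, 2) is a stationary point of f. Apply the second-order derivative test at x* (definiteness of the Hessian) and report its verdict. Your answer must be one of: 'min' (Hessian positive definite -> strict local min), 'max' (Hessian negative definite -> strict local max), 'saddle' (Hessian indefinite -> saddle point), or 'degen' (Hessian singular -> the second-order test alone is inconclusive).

Compute the Hessian H = grad^2 f:
  H = [[-4, -2], [-2, -1]]
Verify stationarity: grad f(x*) = H x* + g = (0, 0).
Eigenvalues of H: -5, 0.
H has a zero eigenvalue (singular; negative semidefinite but not definite), so H is neither positive definite, negative definite, nor indefinite. The second-order test alone is inconclusive -> degen.
(Indeed, f is constant along the null direction of H through x*, so x* is not a strict local extremum.)

degen


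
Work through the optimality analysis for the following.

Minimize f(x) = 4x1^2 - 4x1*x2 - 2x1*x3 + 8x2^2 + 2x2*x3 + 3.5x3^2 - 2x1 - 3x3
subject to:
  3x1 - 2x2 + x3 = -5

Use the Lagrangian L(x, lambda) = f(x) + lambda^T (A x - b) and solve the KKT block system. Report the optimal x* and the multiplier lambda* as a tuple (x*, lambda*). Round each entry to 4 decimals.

Form the Lagrangian:
  L(x, lambda) = (1/2) x^T Q x + c^T x + lambda^T (A x - b)
Stationarity (grad_x L = 0): Q x + c + A^T lambda = 0.
Primal feasibility: A x = b.

This gives the KKT block system:
  [ Q   A^T ] [ x     ]   [-c ]
  [ A    0  ] [ lambda ] = [ b ]

Solving the linear system:
  x*      = (-1.2949, 0.2593, -0.5966)
  lambda* = (4.0678)
  f(x*)   = 12.3593

x* = (-1.2949, 0.2593, -0.5966), lambda* = (4.0678)


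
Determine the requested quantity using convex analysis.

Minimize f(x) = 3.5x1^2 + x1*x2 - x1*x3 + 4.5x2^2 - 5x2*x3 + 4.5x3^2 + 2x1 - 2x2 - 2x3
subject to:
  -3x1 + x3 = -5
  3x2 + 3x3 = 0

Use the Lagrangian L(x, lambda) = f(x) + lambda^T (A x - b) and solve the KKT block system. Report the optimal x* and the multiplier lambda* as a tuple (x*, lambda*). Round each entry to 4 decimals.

Form the Lagrangian:
  L(x, lambda) = (1/2) x^T Q x + c^T x + lambda^T (A x - b)
Stationarity (grad_x L = 0): Q x + c + A^T lambda = 0.
Primal feasibility: A x = b.

This gives the KKT block system:
  [ Q   A^T ] [ x     ]   [-c ]
  [ A    0  ] [ lambda ] = [ b ]

Solving the linear system:
  x*      = (1.6518, 0.0445, -0.0445)
  lambda* = (4.5506, -0.0918)
  f(x*)   = 13.0283

x* = (1.6518, 0.0445, -0.0445), lambda* = (4.5506, -0.0918)


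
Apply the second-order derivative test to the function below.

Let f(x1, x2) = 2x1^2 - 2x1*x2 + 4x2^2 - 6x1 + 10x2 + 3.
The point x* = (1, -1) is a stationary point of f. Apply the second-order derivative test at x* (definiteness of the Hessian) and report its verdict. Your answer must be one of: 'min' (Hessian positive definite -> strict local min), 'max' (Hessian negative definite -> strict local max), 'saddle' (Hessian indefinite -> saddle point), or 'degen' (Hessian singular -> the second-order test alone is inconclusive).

Compute the Hessian H = grad^2 f:
  H = [[4, -2], [-2, 8]]
Verify stationarity: grad f(x*) = H x* + g = (0, 0).
Eigenvalues of H: 3.1716, 8.8284.
Both eigenvalues > 0, so H is positive definite -> x* is a strict local min.

min


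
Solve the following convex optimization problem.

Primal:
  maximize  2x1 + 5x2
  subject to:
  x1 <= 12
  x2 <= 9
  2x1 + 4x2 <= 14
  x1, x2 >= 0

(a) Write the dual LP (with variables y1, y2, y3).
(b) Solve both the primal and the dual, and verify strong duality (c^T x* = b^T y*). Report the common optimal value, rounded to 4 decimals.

The standard primal-dual pair for 'max c^T x s.t. A x <= b, x >= 0' is:
  Dual:  min b^T y  s.t.  A^T y >= c,  y >= 0.

So the dual LP is:
  minimize  12y1 + 9y2 + 14y3
  subject to:
    y1 + 2y3 >= 2
    y2 + 4y3 >= 5
    y1, y2, y3 >= 0

Solving the primal: x* = (0, 3.5).
  primal value c^T x* = 17.5.
Solving the dual: y* = (0, 0, 1.25).
  dual value b^T y* = 17.5.
Strong duality: c^T x* = b^T y*. Confirmed.

17.5


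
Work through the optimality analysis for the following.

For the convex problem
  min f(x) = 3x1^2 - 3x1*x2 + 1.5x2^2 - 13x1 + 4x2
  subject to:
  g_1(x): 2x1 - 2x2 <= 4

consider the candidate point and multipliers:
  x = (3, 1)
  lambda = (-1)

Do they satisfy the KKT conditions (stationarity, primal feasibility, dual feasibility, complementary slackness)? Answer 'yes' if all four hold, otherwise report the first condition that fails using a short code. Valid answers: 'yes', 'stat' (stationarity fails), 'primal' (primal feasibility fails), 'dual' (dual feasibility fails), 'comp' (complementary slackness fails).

Gradient of f: grad f(x) = Q x + c = (2, -2)
Constraint values g_i(x) = a_i^T x - b_i:
  g_1((3, 1)) = 0
Stationarity residual: grad f(x) + sum_i lambda_i a_i = (0, 0)
  -> stationarity OK
Primal feasibility (all g_i <= 0): OK
Dual feasibility (all lambda_i >= 0): FAILS
Complementary slackness (lambda_i * g_i(x) = 0 for all i): OK

Verdict: the first failing condition is dual_feasibility -> dual.

dual


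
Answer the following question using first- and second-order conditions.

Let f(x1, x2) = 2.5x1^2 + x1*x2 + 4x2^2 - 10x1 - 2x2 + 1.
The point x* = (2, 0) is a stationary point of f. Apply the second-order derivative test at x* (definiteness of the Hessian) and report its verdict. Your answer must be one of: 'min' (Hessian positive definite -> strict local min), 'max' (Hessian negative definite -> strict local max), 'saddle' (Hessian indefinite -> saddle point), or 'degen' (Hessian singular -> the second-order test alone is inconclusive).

Compute the Hessian H = grad^2 f:
  H = [[5, 1], [1, 8]]
Verify stationarity: grad f(x*) = H x* + g = (0, 0).
Eigenvalues of H: 4.6972, 8.3028.
Both eigenvalues > 0, so H is positive definite -> x* is a strict local min.

min


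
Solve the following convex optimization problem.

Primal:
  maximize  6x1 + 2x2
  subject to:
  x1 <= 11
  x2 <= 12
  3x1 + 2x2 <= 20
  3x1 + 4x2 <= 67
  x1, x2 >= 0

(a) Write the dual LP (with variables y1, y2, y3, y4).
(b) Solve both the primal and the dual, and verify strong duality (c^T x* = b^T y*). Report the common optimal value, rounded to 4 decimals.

The standard primal-dual pair for 'max c^T x s.t. A x <= b, x >= 0' is:
  Dual:  min b^T y  s.t.  A^T y >= c,  y >= 0.

So the dual LP is:
  minimize  11y1 + 12y2 + 20y3 + 67y4
  subject to:
    y1 + 3y3 + 3y4 >= 6
    y2 + 2y3 + 4y4 >= 2
    y1, y2, y3, y4 >= 0

Solving the primal: x* = (6.6667, 0).
  primal value c^T x* = 40.
Solving the dual: y* = (0, 0, 2, 0).
  dual value b^T y* = 40.
Strong duality: c^T x* = b^T y*. Confirmed.

40


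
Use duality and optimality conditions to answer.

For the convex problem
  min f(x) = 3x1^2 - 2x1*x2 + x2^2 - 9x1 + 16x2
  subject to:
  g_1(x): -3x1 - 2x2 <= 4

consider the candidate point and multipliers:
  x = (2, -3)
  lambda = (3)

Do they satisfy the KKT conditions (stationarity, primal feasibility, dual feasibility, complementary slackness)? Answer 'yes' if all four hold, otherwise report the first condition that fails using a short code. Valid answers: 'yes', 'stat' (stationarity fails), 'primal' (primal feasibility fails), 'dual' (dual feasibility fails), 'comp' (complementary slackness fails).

Gradient of f: grad f(x) = Q x + c = (9, 6)
Constraint values g_i(x) = a_i^T x - b_i:
  g_1((2, -3)) = -4
Stationarity residual: grad f(x) + sum_i lambda_i a_i = (0, 0)
  -> stationarity OK
Primal feasibility (all g_i <= 0): OK
Dual feasibility (all lambda_i >= 0): OK
Complementary slackness (lambda_i * g_i(x) = 0 for all i): FAILS

Verdict: the first failing condition is complementary_slackness -> comp.

comp


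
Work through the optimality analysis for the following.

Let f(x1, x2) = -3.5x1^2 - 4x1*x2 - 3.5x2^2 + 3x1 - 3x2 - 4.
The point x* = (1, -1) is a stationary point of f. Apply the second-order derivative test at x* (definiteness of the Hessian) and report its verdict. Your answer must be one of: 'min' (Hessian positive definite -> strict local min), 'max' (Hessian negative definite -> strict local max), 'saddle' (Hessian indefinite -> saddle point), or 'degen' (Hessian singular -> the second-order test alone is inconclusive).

Compute the Hessian H = grad^2 f:
  H = [[-7, -4], [-4, -7]]
Verify stationarity: grad f(x*) = H x* + g = (0, 0).
Eigenvalues of H: -11, -3.
Both eigenvalues < 0, so H is negative definite -> x* is a strict local max.

max


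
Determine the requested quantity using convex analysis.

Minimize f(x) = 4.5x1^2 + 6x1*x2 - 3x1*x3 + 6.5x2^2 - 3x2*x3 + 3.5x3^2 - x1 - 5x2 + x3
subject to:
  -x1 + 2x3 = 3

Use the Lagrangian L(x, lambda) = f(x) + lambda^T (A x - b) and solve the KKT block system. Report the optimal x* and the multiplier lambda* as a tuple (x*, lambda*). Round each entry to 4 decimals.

Form the Lagrangian:
  L(x, lambda) = (1/2) x^T Q x + c^T x + lambda^T (A x - b)
Stationarity (grad_x L = 0): Q x + c + A^T lambda = 0.
Primal feasibility: A x = b.

This gives the KKT block system:
  [ Q   A^T ] [ x     ]   [-c ]
  [ A    0  ] [ lambda ] = [ b ]

Solving the linear system:
  x*      = (-0.5714, 0.9286, 1.2143)
  lambda* = (-4.2143)
  f(x*)   = 4.8929

x* = (-0.5714, 0.9286, 1.2143), lambda* = (-4.2143)


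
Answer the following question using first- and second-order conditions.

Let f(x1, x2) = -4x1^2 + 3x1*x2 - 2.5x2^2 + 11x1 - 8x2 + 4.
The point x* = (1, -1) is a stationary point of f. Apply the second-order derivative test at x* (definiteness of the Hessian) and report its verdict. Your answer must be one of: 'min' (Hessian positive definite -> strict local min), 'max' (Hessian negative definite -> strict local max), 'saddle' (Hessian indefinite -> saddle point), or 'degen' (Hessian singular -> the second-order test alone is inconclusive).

Compute the Hessian H = grad^2 f:
  H = [[-8, 3], [3, -5]]
Verify stationarity: grad f(x*) = H x* + g = (0, 0).
Eigenvalues of H: -9.8541, -3.1459.
Both eigenvalues < 0, so H is negative definite -> x* is a strict local max.

max


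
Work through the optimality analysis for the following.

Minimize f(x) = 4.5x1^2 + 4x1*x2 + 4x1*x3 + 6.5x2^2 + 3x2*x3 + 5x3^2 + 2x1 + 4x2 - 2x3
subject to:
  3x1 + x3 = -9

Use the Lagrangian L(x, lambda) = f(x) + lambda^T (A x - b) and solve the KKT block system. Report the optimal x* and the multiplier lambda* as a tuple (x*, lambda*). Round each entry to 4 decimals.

Form the Lagrangian:
  L(x, lambda) = (1/2) x^T Q x + c^T x + lambda^T (A x - b)
Stationarity (grad_x L = 0): Q x + c + A^T lambda = 0.
Primal feasibility: A x = b.

This gives the KKT block system:
  [ Q   A^T ] [ x     ]   [-c ]
  [ A    0  ] [ lambda ] = [ b ]

Solving the linear system:
  x*      = (-3.1905, 0.5421, 0.5716)
  lambda* = (7.42)
  f(x*)   = 30.7121

x* = (-3.1905, 0.5421, 0.5716), lambda* = (7.42)


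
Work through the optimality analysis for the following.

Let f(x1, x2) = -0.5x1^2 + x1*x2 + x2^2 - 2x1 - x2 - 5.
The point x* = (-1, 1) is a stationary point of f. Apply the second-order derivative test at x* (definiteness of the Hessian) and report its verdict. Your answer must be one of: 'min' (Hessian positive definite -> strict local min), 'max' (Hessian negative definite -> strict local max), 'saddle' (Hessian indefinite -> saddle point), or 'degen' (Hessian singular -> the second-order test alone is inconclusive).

Compute the Hessian H = grad^2 f:
  H = [[-1, 1], [1, 2]]
Verify stationarity: grad f(x*) = H x* + g = (0, 0).
Eigenvalues of H: -1.3028, 2.3028.
Eigenvalues have mixed signs, so H is indefinite -> x* is a saddle point.

saddle


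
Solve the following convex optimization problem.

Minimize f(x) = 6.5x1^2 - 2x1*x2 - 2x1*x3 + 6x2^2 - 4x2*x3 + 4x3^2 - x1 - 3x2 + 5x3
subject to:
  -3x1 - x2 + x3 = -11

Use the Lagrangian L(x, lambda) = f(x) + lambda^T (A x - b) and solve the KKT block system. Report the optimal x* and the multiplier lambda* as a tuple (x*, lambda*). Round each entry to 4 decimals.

Form the Lagrangian:
  L(x, lambda) = (1/2) x^T Q x + c^T x + lambda^T (A x - b)
Stationarity (grad_x L = 0): Q x + c + A^T lambda = 0.
Primal feasibility: A x = b.

This gives the KKT block system:
  [ Q   A^T ] [ x     ]   [-c ]
  [ A    0  ] [ lambda ] = [ b ]

Solving the linear system:
  x*      = (2.9557, 1.5296, -0.6034)
  lambda* = (11.8571)
  f(x*)   = 59.9335

x* = (2.9557, 1.5296, -0.6034), lambda* = (11.8571)


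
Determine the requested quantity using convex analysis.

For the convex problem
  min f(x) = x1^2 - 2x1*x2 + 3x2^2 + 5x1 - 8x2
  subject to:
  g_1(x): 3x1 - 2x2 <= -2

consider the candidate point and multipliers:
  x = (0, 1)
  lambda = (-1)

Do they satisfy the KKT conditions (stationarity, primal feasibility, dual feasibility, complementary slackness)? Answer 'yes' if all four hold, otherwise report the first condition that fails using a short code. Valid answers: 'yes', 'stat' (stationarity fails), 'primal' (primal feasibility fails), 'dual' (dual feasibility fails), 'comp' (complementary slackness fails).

Gradient of f: grad f(x) = Q x + c = (3, -2)
Constraint values g_i(x) = a_i^T x - b_i:
  g_1((0, 1)) = 0
Stationarity residual: grad f(x) + sum_i lambda_i a_i = (0, 0)
  -> stationarity OK
Primal feasibility (all g_i <= 0): OK
Dual feasibility (all lambda_i >= 0): FAILS
Complementary slackness (lambda_i * g_i(x) = 0 for all i): OK

Verdict: the first failing condition is dual_feasibility -> dual.

dual


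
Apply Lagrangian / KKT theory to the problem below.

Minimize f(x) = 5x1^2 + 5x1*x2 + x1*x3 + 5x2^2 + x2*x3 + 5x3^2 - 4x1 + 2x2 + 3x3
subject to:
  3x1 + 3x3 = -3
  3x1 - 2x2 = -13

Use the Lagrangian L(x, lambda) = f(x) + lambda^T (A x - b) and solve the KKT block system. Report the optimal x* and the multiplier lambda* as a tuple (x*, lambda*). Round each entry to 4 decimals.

Form the Lagrangian:
  L(x, lambda) = (1/2) x^T Q x + c^T x + lambda^T (A x - b)
Stationarity (grad_x L = 0): Q x + c + A^T lambda = 0.
Primal feasibility: A x = b.

This gives the KKT block system:
  [ Q   A^T ] [ x     ]   [-c ]
  [ A    0  ] [ lambda ] = [ b ]

Solving the linear system:
  x*      = (-2.419, 2.8714, 1.419)
  lambda* = (-5.881, 10.019)
  f(x*)   = 66.1405

x* = (-2.419, 2.8714, 1.419), lambda* = (-5.881, 10.019)


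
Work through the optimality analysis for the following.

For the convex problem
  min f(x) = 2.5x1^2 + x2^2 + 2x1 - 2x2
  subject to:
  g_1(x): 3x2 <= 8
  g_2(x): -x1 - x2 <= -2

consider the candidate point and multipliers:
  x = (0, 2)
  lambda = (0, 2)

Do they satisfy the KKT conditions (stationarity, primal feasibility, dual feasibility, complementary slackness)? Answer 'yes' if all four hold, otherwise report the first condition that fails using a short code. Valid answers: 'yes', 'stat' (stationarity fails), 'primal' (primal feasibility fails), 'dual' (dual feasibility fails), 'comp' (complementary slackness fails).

Gradient of f: grad f(x) = Q x + c = (2, 2)
Constraint values g_i(x) = a_i^T x - b_i:
  g_1((0, 2)) = -2
  g_2((0, 2)) = 0
Stationarity residual: grad f(x) + sum_i lambda_i a_i = (0, 0)
  -> stationarity OK
Primal feasibility (all g_i <= 0): OK
Dual feasibility (all lambda_i >= 0): OK
Complementary slackness (lambda_i * g_i(x) = 0 for all i): OK

Verdict: yes, KKT holds.

yes


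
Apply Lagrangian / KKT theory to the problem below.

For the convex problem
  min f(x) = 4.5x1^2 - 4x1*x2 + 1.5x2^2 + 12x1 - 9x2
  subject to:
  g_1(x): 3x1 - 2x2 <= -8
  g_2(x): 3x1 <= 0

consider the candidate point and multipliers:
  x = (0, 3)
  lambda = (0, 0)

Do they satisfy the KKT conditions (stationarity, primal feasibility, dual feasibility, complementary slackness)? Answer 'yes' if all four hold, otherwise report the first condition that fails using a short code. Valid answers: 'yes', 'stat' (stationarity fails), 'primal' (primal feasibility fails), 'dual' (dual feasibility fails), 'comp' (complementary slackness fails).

Gradient of f: grad f(x) = Q x + c = (0, 0)
Constraint values g_i(x) = a_i^T x - b_i:
  g_1((0, 3)) = 2
  g_2((0, 3)) = 0
Stationarity residual: grad f(x) + sum_i lambda_i a_i = (0, 0)
  -> stationarity OK
Primal feasibility (all g_i <= 0): FAILS
Dual feasibility (all lambda_i >= 0): OK
Complementary slackness (lambda_i * g_i(x) = 0 for all i): OK

Verdict: the first failing condition is primal_feasibility -> primal.

primal


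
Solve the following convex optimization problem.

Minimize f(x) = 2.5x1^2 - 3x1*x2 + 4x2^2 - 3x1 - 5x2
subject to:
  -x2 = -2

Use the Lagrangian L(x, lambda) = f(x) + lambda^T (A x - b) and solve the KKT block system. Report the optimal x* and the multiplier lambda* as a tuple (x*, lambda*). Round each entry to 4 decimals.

Form the Lagrangian:
  L(x, lambda) = (1/2) x^T Q x + c^T x + lambda^T (A x - b)
Stationarity (grad_x L = 0): Q x + c + A^T lambda = 0.
Primal feasibility: A x = b.

This gives the KKT block system:
  [ Q   A^T ] [ x     ]   [-c ]
  [ A    0  ] [ lambda ] = [ b ]

Solving the linear system:
  x*      = (1.8, 2)
  lambda* = (5.6)
  f(x*)   = -2.1

x* = (1.8, 2), lambda* = (5.6)


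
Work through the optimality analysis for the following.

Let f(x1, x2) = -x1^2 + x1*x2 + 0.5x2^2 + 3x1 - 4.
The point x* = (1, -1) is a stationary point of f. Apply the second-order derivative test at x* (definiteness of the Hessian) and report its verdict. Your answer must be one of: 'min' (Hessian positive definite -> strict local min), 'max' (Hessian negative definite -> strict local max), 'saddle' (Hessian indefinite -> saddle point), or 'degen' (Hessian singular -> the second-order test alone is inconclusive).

Compute the Hessian H = grad^2 f:
  H = [[-2, 1], [1, 1]]
Verify stationarity: grad f(x*) = H x* + g = (0, 0).
Eigenvalues of H: -2.3028, 1.3028.
Eigenvalues have mixed signs, so H is indefinite -> x* is a saddle point.

saddle


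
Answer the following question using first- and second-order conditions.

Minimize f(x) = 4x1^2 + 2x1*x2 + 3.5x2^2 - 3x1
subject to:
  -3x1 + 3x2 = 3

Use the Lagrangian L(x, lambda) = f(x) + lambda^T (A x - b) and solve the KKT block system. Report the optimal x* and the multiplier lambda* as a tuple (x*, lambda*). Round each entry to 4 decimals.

Form the Lagrangian:
  L(x, lambda) = (1/2) x^T Q x + c^T x + lambda^T (A x - b)
Stationarity (grad_x L = 0): Q x + c + A^T lambda = 0.
Primal feasibility: A x = b.

This gives the KKT block system:
  [ Q   A^T ] [ x     ]   [-c ]
  [ A    0  ] [ lambda ] = [ b ]

Solving the linear system:
  x*      = (-0.3158, 0.6842)
  lambda* = (-1.386)
  f(x*)   = 2.5526

x* = (-0.3158, 0.6842), lambda* = (-1.386)


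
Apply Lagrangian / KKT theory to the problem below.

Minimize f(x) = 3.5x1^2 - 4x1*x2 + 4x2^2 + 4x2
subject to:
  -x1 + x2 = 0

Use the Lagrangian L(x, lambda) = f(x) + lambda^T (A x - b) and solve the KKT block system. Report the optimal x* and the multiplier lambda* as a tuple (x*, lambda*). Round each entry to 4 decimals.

Form the Lagrangian:
  L(x, lambda) = (1/2) x^T Q x + c^T x + lambda^T (A x - b)
Stationarity (grad_x L = 0): Q x + c + A^T lambda = 0.
Primal feasibility: A x = b.

This gives the KKT block system:
  [ Q   A^T ] [ x     ]   [-c ]
  [ A    0  ] [ lambda ] = [ b ]

Solving the linear system:
  x*      = (-0.5714, -0.5714)
  lambda* = (-1.7143)
  f(x*)   = -1.1429

x* = (-0.5714, -0.5714), lambda* = (-1.7143)


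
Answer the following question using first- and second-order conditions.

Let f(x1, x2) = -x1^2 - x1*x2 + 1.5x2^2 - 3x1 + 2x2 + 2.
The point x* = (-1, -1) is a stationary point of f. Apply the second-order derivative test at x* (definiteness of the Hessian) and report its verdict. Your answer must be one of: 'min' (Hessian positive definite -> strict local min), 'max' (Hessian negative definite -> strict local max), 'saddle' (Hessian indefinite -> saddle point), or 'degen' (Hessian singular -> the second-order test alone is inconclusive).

Compute the Hessian H = grad^2 f:
  H = [[-2, -1], [-1, 3]]
Verify stationarity: grad f(x*) = H x* + g = (0, 0).
Eigenvalues of H: -2.1926, 3.1926.
Eigenvalues have mixed signs, so H is indefinite -> x* is a saddle point.

saddle


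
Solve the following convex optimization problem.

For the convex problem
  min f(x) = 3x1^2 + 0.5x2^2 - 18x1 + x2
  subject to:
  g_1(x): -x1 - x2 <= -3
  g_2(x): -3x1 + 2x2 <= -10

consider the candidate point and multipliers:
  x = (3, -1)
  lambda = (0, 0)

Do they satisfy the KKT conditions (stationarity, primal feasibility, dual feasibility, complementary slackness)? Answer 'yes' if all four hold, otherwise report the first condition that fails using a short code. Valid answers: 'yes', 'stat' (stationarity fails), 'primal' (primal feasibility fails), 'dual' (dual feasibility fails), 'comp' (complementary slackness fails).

Gradient of f: grad f(x) = Q x + c = (0, 0)
Constraint values g_i(x) = a_i^T x - b_i:
  g_1((3, -1)) = 1
  g_2((3, -1)) = -1
Stationarity residual: grad f(x) + sum_i lambda_i a_i = (0, 0)
  -> stationarity OK
Primal feasibility (all g_i <= 0): FAILS
Dual feasibility (all lambda_i >= 0): OK
Complementary slackness (lambda_i * g_i(x) = 0 for all i): OK

Verdict: the first failing condition is primal_feasibility -> primal.

primal
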